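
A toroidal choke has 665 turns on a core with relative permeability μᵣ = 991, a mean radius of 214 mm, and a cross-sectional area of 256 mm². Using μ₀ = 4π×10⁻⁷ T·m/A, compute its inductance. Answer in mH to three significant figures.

L ≈ 105 mH

For a thin toroid, L = μ₀μᵣN²A/(2πR).
L = (4π×10⁻⁷)(991)(665)²(2.560×10^-4) / (2π×0.214 m) = 0.1049 H.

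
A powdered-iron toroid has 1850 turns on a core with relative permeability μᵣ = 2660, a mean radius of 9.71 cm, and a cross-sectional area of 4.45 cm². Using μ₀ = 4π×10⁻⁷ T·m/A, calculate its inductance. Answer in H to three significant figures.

For a thin toroid, L = μ₀μᵣN²A/(2πR).
L = (4π×10⁻⁷)(2660)(1850)²(4.450×10^-4) / (2π×9.710×10^-2 m) = 8.344 H.

L ≈ 8.34 H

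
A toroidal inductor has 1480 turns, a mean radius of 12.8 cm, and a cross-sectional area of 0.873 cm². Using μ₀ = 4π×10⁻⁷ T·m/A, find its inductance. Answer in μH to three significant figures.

For a thin toroid, L = μ₀N²A/(2πR).
L = (4π×10⁻⁷)(1480)²(8.730×10^-5) / (2π×0.128 m) = 2.988×10^-4 H.

L ≈ 299 μH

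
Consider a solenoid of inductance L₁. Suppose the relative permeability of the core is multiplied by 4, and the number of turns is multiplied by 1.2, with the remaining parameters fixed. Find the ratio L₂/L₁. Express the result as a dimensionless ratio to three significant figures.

L₂/L₁ = 5.76

For a solenoid, L ∝ μᵣN²A/ℓ.
L₂/L₁ = (4) × (1.2)^2 = 5.76.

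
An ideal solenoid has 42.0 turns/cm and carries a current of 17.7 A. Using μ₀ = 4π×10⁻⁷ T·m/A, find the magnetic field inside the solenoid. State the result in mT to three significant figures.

B ≈ 93.4 mT

Inside a long solenoid, B = μ₀nI.
B = (4π×10⁻⁷)(4.200×10^3 m⁻¹)(17.7 A) = 9.342×10^-2 T.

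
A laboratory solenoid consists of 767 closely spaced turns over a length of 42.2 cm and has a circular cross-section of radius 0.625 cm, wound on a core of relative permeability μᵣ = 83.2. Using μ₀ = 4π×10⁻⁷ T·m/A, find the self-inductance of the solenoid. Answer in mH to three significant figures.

A = πr² = π(6.250×10^-3 m)² = 1.227×10^-4 m².
For a long solenoid, L = μ₀μᵣN²A/ℓ.
L = (4π×10⁻⁷)(83.2)(767)²(1.227×10^-4)/(0.422 m) = 1.789×10^-2 H.

L ≈ 17.9 mH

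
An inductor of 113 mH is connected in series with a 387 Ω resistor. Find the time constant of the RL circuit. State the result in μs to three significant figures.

τ = L/R = (0.113 H)/(387 Ω) = 2.920×10^-4 s.

τ ≈ 292 μs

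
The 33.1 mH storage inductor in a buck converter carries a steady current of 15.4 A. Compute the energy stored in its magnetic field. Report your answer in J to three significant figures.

U ≈ 3.92 J

Stored magnetic energy: U = ½LI².
U = ½(3.310×10^-2 H)(15.4 A)² = 3.924998 J.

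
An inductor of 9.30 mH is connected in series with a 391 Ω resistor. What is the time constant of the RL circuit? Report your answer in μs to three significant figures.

τ = L/R = (9.300×10^-3 H)/(391 Ω) = 2.379×10^-5 s.

τ ≈ 23.8 μs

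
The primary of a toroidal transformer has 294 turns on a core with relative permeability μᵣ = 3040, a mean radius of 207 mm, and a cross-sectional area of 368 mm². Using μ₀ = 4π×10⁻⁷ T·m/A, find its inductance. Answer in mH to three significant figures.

L ≈ 93.4 mH

For a thin toroid, L = μ₀μᵣN²A/(2πR).
L = (4π×10⁻⁷)(3040)(294)²(3.680×10^-4) / (2π×0.207 m) = 9.343×10^-2 H.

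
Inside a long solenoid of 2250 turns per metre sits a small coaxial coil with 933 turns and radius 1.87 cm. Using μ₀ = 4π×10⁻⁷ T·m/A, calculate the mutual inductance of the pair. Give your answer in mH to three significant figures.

The outer solenoid produces a uniform field B₁ = μ₀n₁I₁ across the inner coil,
so the flux linkage is N₂Φ = N₂B₁A₂ = μ₀n₁N₂A₂·I₁, giving M = μ₀n₁N₂A₂.
A₂ = πr² = π(1.870×10^-2 m)² = 1.099×10^-3 m².
M = (4π×10⁻⁷)(2250)(933)(1.099×10^-3) = 2.898×10^-3 H.

M ≈ 2.90 mH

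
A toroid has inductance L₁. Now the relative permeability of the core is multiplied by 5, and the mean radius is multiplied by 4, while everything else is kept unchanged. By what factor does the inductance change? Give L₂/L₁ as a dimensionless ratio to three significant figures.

L₂/L₁ = 1.25

For a toroid, L ∝ μᵣN²A/R.
L₂/L₁ = (5) × (4)^-1 = 1.25.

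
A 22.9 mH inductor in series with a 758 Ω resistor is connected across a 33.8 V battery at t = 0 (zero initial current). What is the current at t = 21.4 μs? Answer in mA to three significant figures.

τ = L/R = 2.290×10^-2/758 = 3.021×10^-5 s; final current I_∞ = ε/R = 33.8/758 = 4.459×10^-2 A.
I(t) = I_∞(1 − e^(−t/τ)) with t/τ = 0.708.
I = (4.459×10^-2)(1 − e^(−0.708)) = 2.263×10^-2 A.

I ≈ 22.6 mA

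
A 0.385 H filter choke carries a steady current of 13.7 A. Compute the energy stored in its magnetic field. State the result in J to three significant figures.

U ≈ 36.1 J

Stored magnetic energy: U = ½LI².
U = ½(0.385 H)(13.7 A)² = 36.13 J.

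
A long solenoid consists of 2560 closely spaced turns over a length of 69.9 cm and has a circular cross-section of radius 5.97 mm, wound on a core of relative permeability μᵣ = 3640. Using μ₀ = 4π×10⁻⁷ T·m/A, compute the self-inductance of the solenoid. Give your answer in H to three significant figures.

A = πr² = π(5.970×10^-3 m)² = 1.120×10^-4 m².
For a long solenoid, L = μ₀μᵣN²A/ℓ.
L = (4π×10⁻⁷)(3640)(2560)²(1.120×10^-4)/(0.699 m) = 4.802 H.

L ≈ 4.80 H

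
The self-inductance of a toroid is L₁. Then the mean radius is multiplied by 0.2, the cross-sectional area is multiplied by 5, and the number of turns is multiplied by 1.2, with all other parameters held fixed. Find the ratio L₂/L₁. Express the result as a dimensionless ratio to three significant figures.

L₂/L₁ = 36.0

For a toroid, L ∝ μᵣN²A/R.
L₂/L₁ = (0.2)^-1 × (5) × (1.2)^2 = 36.0.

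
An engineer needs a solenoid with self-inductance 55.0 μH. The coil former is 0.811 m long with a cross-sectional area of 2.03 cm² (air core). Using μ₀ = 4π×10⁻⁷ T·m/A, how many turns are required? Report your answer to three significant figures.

N ≈ 418 turns

A = 2.03 cm² = 2.030×10^-4 m².
From L = μ₀N²A/ℓ, N = √(Lℓ / (μ₀A)).
N = √[(5.500×10^-5)(0.811) / ((4π×10⁻⁷)×2.030×10^-4)] = √(1.749×10^5) ≈ 418.2.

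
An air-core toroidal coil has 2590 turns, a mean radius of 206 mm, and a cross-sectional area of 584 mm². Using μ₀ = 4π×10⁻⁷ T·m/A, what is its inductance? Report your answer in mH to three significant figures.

L ≈ 3.80 mH

For a thin toroid, L = μ₀N²A/(2πR).
L = (4π×10⁻⁷)(2590)²(5.840×10^-4) / (2π×0.206 m) = 3.803×10^-3 H.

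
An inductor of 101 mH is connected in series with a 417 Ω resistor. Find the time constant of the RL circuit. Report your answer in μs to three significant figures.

τ ≈ 242 μs

τ = L/R = (0.101 H)/(417 Ω) = 2.422×10^-4 s.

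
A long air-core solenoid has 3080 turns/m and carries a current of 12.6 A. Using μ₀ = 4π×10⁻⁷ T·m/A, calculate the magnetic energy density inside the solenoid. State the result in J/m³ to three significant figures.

B = μ₀nI = (4π×10⁻⁷)(3.080×10^3)(12.6) = 4.877×10^-2 T.
u = B²/(2μ₀) = (4.877×10^-2)²/(2×4π×10⁻⁷) = 946.3 J/m³.

u ≈ 946 J/m³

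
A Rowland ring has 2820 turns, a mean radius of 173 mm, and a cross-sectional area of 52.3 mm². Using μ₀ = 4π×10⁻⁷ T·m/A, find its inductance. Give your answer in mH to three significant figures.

L ≈ 0.481 mH

For a thin toroid, L = μ₀N²A/(2πR).
L = (4π×10⁻⁷)(2820)²(5.230×10^-5) / (2π×0.173 m) = 4.808×10^-4 H.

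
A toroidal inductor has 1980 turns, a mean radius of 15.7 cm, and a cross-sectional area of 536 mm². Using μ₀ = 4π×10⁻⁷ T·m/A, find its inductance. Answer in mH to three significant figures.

L ≈ 2.68 mH

For a thin toroid, L = μ₀N²A/(2πR).
L = (4π×10⁻⁷)(1980)²(5.360×10^-4) / (2π×0.157 m) = 2.677×10^-3 H.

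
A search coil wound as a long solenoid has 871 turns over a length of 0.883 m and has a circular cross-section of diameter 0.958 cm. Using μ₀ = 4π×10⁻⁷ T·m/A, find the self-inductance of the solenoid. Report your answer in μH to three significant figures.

A = π(d/2)² = π(4.790×10^-3 m)² = 7.208×10^-5 m².
For a long solenoid, L = μ₀N²A/ℓ.
L = (4π×10⁻⁷)(871)²(7.208×10^-5)/(0.883 m) = 7.782×10^-5 H.

L ≈ 77.8 μH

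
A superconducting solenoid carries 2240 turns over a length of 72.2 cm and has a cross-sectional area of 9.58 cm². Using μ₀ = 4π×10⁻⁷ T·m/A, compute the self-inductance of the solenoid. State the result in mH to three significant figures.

A = 9.58 cm² = 9.580×10^-4 m².
For a long solenoid, L = μ₀N²A/ℓ.
L = (4π×10⁻⁷)(2240)²(9.580×10^-4)/(0.722 m) = 8.366×10^-3 H.

L ≈ 8.37 mH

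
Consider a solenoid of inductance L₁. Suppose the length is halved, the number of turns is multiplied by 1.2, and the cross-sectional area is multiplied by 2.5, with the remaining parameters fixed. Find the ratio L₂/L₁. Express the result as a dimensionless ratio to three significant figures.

L₂/L₁ = 7.20

For a solenoid, L ∝ μᵣN²A/ℓ.
L₂/L₁ = (0.5)^-1 × (1.2)^2 × (2.5) = 7.20.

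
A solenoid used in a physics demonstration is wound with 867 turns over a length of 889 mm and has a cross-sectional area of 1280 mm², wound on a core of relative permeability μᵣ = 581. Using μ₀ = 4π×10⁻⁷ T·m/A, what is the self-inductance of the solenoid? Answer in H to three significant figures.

A = 1280 mm² = 1.280×10^-3 m².
For a long solenoid, L = μ₀μᵣN²A/ℓ.
L = (4π×10⁻⁷)(581)(867)²(1.280×10^-3)/(0.889 m) = 0.7902 H.

L ≈ 0.790 H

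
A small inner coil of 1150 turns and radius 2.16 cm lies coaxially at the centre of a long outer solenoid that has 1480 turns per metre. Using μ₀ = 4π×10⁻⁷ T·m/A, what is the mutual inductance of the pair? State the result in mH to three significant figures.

The outer solenoid produces a uniform field B₁ = μ₀n₁I₁ across the inner coil,
so the flux linkage is N₂Φ = N₂B₁A₂ = μ₀n₁N₂A₂·I₁, giving M = μ₀n₁N₂A₂.
A₂ = πr² = π(2.160×10^-2 m)² = 1.466×10^-3 m².
M = (4π×10⁻⁷)(1480)(1150)(1.466×10^-3) = 3.1349×10^-3 H.

M ≈ 3.13 mH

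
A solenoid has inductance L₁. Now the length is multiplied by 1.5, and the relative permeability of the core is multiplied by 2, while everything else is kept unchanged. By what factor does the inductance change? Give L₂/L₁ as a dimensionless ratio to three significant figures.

For a solenoid, L ∝ μᵣN²A/ℓ.
L₂/L₁ = (1.5)^-1 × (2) = 1.33.

L₂/L₁ = 1.33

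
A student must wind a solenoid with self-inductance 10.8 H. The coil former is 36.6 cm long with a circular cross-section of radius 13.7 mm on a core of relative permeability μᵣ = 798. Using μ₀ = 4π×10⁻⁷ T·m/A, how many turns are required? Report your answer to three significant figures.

N ≈ 2590 turns

A = πr² = π(1.370×10^-2 m)² = 5.896×10^-4 m².
From L = μ₀μᵣN²A/ℓ, N = √(Lℓ / (μ₀μᵣA)).
N = √[(10.8)(0.366) / ((4π×10⁻⁷)(798)×5.896×10^-4)] = √(6.68499×10^6) ≈ 2585.5.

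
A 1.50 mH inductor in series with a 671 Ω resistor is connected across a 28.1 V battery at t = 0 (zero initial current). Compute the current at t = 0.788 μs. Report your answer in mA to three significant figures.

I ≈ 12.4 mA

τ = L/R = 1.500×10^-3/671 = 2.235×10^-6 s; final current I_∞ = ε/R = 28.1/671 = 4.188×10^-2 A.
I(t) = I_∞(1 − e^(−t/τ)) with t/τ = 0.352.
I = (4.188×10^-2)(1 − e^(−0.352)) = 1.244×10^-2 A.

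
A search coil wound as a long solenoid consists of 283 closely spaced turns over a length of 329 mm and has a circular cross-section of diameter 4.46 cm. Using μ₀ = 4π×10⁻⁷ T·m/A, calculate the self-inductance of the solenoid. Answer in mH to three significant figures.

A = π(d/2)² = π(2.230×10^-2 m)² = 1.562×10^-3 m².
For a long solenoid, L = μ₀N²A/ℓ.
L = (4π×10⁻⁷)(283)²(1.562×10^-3)/(0.329 m) = 4.779×10^-4 H.

L ≈ 0.478 mH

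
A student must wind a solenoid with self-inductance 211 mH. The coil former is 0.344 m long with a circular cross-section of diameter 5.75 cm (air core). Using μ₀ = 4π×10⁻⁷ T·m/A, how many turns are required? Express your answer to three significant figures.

N ≈ 4720 turns

A = π(d/2)² = π(2.875×10^-2 m)² = 2.597×10^-3 m².
From L = μ₀N²A/ℓ, N = √(Lℓ / (μ₀A)).
N = √[(0.211)(0.344) / ((4π×10⁻⁷)×2.597×10^-3)] = √(2.224×10^7) ≈ 4716.3.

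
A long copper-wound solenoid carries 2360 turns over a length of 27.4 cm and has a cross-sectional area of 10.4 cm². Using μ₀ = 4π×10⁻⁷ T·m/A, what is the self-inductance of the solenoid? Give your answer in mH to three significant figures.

A = 10.4 cm² = 1.040×10^-3 m².
For a long solenoid, L = μ₀N²A/ℓ.
L = (4π×10⁻⁷)(2360)²(1.040×10^-3)/(0.274 m) = 2.657×10^-2 H.

L ≈ 26.6 mH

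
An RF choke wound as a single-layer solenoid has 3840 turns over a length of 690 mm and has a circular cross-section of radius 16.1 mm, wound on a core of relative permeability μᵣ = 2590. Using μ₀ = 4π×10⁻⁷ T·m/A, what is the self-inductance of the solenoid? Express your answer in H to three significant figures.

L ≈ 56.6 H

A = πr² = π(1.610×10^-2 m)² = 8.143×10^-4 m².
For a long solenoid, L = μ₀μᵣN²A/ℓ.
L = (4π×10⁻⁷)(2590)(3840)²(8.143×10^-4)/(0.69 m) = 56.64 H.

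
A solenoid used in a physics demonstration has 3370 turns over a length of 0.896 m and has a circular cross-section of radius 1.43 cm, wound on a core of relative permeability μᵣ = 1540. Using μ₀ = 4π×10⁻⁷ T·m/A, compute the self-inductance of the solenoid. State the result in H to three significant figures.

A = πr² = π(1.430×10^-2 m)² = 6.424×10^-4 m².
For a long solenoid, L = μ₀μᵣN²A/ℓ.
L = (4π×10⁻⁷)(1540)(3370)²(6.424×10^-4)/(0.896 m) = 15.76 H.

L ≈ 15.8 H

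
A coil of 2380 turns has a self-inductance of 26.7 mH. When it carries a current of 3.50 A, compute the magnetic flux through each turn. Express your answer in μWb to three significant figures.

From L = NΦ_B/I, the flux per turn is Φ_B = LI/N.
Φ_B = (2.670×10^-2 H)(3.50 A)/2380 = 3.926×10^-5 Wb.

Φ_B ≈ 39.3 μWb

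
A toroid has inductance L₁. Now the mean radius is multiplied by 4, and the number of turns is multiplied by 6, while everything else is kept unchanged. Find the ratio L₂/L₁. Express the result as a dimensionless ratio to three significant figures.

For a toroid, L ∝ μᵣN²A/R.
L₂/L₁ = (4)^-1 × (6)^2 = 9.00.

L₂/L₁ = 9.00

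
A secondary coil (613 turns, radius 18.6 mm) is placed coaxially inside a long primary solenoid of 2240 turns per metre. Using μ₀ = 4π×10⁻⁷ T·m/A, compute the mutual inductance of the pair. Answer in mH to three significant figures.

The outer solenoid produces a uniform field B₁ = μ₀n₁I₁ across the inner coil,
so the flux linkage is N₂Φ = N₂B₁A₂ = μ₀n₁N₂A₂·I₁, giving M = μ₀n₁N₂A₂.
A₂ = πr² = π(1.860×10^-2 m)² = 1.087×10^-3 m².
M = (4π×10⁻⁷)(2240)(613)(1.087×10^-3) = 1.875×10^-3 H.

M ≈ 1.88 mH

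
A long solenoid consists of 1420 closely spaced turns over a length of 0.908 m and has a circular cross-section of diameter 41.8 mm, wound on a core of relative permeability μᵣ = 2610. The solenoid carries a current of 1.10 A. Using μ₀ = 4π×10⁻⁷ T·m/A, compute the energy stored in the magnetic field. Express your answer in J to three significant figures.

U ≈ 6.05 J

A = π(d/2)² = π(2.090×10^-2 m)² = 1.372×10^-3 m².
L = μ₀μᵣN²A/ℓ = (4π×10⁻⁷)(2610)(1420)²(1.372×10^-3)/(0.908) = 9.995 H.
U = ½LI² = ½(9.995)(1.10)² = 6.047 J.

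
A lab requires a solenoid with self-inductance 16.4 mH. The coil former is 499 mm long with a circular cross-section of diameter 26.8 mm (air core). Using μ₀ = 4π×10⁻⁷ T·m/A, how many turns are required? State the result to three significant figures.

N ≈ 3400 turns

A = π(d/2)² = π(1.340×10^-2 m)² = 5.641×10^-4 m².
From L = μ₀N²A/ℓ, N = √(Lℓ / (μ₀A)).
N = √[(1.640×10^-2)(0.499) / ((4π×10⁻⁷)×5.641×10^-4)] = √(1.154×10^7) ≈ 3397.7.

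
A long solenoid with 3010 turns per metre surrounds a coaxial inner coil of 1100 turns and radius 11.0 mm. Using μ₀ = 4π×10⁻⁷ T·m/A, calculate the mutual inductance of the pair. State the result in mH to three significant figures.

The outer solenoid produces a uniform field B₁ = μ₀n₁I₁ across the inner coil,
so the flux linkage is N₂Φ = N₂B₁A₂ = μ₀n₁N₂A₂·I₁, giving M = μ₀n₁N₂A₂.
A₂ = πr² = π(1.100×10^-2 m)² = 3.801×10^-4 m².
M = (4π×10⁻⁷)(3010)(1100)(3.801×10^-4) = 1.582×10^-3 H.

M ≈ 1.58 mH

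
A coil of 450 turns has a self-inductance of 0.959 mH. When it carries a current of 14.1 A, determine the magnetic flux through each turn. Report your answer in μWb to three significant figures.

From L = NΦ_B/I, the flux per turn is Φ_B = LI/N.
Φ_B = (9.590×10^-4 H)(14.1 A)/450 = 3.0049×10^-5 Wb.

Φ_B ≈ 30.0 μWb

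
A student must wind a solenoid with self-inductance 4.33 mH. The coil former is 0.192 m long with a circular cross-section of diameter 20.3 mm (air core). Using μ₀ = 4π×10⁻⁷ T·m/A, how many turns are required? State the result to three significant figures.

N ≈ 1430 turns

A = π(d/2)² = π(1.015×10^-2 m)² = 3.237×10^-4 m².
From L = μ₀N²A/ℓ, N = √(Lℓ / (μ₀A)).
N = √[(4.330×10^-3)(0.192) / ((4π×10⁻⁷)×3.237×10^-4)] = √(2.044×10^6) ≈ 1429.7.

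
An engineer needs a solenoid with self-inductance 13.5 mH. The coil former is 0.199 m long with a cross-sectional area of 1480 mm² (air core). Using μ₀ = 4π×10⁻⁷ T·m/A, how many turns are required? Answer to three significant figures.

A = 1480 mm² = 1.480×10^-3 m².
From L = μ₀N²A/ℓ, N = √(Lℓ / (μ₀A)).
N = √[(1.350×10^-2)(0.199) / ((4π×10⁻⁷)×1.480×10^-3)] = √(1.444×10^6) ≈ 1201.9.

N ≈ 1200 turns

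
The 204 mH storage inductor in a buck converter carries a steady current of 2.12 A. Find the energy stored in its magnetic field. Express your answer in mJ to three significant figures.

Stored magnetic energy: U = ½LI².
U = ½(0.204 H)(2.12 A)² = 0.4584 J.

U ≈ 458 mJ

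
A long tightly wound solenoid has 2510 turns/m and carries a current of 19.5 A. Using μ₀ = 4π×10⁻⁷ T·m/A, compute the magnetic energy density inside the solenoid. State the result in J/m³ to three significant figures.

u ≈ 1510 J/m³

B = μ₀nI = (4π×10⁻⁷)(2.510×10^3)(19.5) = 6.151×10^-2 T.
u = B²/(2μ₀) = (6.151×10^-2)²/(2×4π×10⁻⁷) = 1.505×10^3 J/m³.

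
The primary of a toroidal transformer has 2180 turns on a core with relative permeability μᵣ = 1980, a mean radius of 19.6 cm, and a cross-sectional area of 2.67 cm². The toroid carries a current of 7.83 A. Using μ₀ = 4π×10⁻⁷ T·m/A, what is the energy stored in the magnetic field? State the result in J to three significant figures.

U ≈ 78.6 J

L = μ₀μᵣN²A/(2πR) = (4π×10⁻⁷)(1980)(2180)²(2.670×10^-4)/(2π×0.196) = 2.564 H.
U = ½LI² = ½(2.564)(7.83)² = 78.59 J.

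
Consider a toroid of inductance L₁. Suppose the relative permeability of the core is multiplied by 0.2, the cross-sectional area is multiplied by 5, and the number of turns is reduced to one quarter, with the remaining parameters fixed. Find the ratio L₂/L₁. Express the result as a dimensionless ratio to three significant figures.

L₂/L₁ = 0.0625

For a toroid, L ∝ μᵣN²A/R.
L₂/L₁ = (0.2) × (5) × (0.25)^2 = 0.0625.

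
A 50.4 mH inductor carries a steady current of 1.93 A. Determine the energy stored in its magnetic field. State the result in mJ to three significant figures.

U ≈ 93.9 mJ

Stored magnetic energy: U = ½LI².
U = ½(5.040×10^-2 H)(1.93 A)² = 9.387×10^-2 J.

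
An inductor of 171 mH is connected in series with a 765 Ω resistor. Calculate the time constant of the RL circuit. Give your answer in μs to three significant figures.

τ ≈ 224 μs

τ = L/R = (0.171 H)/(765 Ω) = 2.235×10^-4 s.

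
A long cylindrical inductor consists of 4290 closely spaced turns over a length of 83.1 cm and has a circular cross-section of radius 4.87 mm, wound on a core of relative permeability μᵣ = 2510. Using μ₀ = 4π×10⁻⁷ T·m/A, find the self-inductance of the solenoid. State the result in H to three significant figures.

A = πr² = π(4.870×10^-3 m)² = 7.451×10^-5 m².
For a long solenoid, L = μ₀μᵣN²A/ℓ.
L = (4π×10⁻⁷)(2510)(4290)²(7.451×10^-5)/(0.831 m) = 5.2048 H.

L ≈ 5.20 H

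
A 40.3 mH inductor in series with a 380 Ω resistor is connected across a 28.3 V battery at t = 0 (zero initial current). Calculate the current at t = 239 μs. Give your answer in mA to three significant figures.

τ = L/R = 4.030×10^-2/380 = 1.061×10^-4 s; final current I_∞ = ε/R = 28.3/380 = 7.447×10^-2 A.
I(t) = I_∞(1 − e^(−t/τ)) with t/τ = 2.254.
I = (7.447×10^-2)(1 − e^(−2.254)) = 6.665×10^-2 A.

I ≈ 66.7 mA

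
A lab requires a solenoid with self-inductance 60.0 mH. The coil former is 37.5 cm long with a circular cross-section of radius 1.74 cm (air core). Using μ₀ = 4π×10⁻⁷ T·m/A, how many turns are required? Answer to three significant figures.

N ≈ 4340 turns

A = πr² = π(1.740×10^-2 m)² = 9.511×10^-4 m².
From L = μ₀N²A/ℓ, N = √(Lℓ / (μ₀A)).
N = √[(6.000×10^-2)(0.375) / ((4π×10⁻⁷)×9.511×10^-4)] = √(1.882×10^7) ≈ 4338.7.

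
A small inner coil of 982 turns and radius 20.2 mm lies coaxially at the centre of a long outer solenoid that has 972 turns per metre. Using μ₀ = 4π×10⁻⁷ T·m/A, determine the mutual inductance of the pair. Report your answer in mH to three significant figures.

M ≈ 1.54 mH

The outer solenoid produces a uniform field B₁ = μ₀n₁I₁ across the inner coil,
so the flux linkage is N₂Φ = N₂B₁A₂ = μ₀n₁N₂A₂·I₁, giving M = μ₀n₁N₂A₂.
A₂ = πr² = π(2.020×10^-2 m)² = 1.282×10^-3 m².
M = (4π×10⁻⁷)(972)(982)(1.282×10^-3) = 1.538×10^-3 H.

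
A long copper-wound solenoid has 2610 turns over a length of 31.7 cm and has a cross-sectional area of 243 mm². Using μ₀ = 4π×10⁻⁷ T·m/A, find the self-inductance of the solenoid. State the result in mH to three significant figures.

L ≈ 6.56 mH

A = 243 mm² = 2.430×10^-4 m².
For a long solenoid, L = μ₀N²A/ℓ.
L = (4π×10⁻⁷)(2610)²(2.430×10^-4)/(0.317 m) = 6.562×10^-3 H.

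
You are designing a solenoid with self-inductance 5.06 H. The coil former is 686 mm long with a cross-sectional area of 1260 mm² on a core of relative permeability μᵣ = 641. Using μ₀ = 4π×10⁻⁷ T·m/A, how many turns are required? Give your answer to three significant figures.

A = 1260 mm² = 1.260×10^-3 m².
From L = μ₀μᵣN²A/ℓ, N = √(Lℓ / (μ₀μᵣA)).
N = √[(5.06)(0.686) / ((4π×10⁻⁷)(641)×1.260×10^-3)] = √(3.420×10^6) ≈ 1849.3.

N ≈ 1850 turns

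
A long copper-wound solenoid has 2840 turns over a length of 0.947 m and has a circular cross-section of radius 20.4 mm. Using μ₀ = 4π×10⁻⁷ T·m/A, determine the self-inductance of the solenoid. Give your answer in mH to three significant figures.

L ≈ 14.0 mH

A = πr² = π(2.040×10^-2 m)² = 1.307×10^-3 m².
For a long solenoid, L = μ₀N²A/ℓ.
L = (4π×10⁻⁷)(2840)²(1.307×10^-3)/(0.947 m) = 1.399×10^-2 H.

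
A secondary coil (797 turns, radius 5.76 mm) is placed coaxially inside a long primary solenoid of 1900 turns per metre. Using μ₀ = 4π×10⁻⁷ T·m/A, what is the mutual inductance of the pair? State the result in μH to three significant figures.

The outer solenoid produces a uniform field B₁ = μ₀n₁I₁ across the inner coil,
so the flux linkage is N₂Φ = N₂B₁A₂ = μ₀n₁N₂A₂·I₁, giving M = μ₀n₁N₂A₂.
A₂ = πr² = π(5.760×10^-3 m)² = 1.042×10^-4 m².
M = (4π×10⁻⁷)(1900)(797)(1.042×10^-4) = 1.983×10^-4 H.

M ≈ 198 μH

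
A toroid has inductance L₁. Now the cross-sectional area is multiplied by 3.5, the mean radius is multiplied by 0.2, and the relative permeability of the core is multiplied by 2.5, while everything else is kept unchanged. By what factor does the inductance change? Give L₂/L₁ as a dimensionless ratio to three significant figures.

L₂/L₁ = 43.8

For a toroid, L ∝ μᵣN²A/R.
L₂/L₁ = (3.5) × (0.2)^-1 × (2.5) = 43.8.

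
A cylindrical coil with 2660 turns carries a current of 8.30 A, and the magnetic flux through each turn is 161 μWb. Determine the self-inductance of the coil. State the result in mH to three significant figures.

Self-inductance is defined by L = NΦ_B/I (flux linkage over current).
L = (2660)(1.610×10^-4 Wb)/(8.30 A) = 5.160×10^-2 H.

L ≈ 51.6 mH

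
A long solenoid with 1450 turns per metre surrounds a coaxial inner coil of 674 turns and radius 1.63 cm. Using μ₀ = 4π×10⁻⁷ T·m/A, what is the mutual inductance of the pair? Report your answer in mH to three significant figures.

M ≈ 1.03 mH

The outer solenoid produces a uniform field B₁ = μ₀n₁I₁ across the inner coil,
so the flux linkage is N₂Φ = N₂B₁A₂ = μ₀n₁N₂A₂·I₁, giving M = μ₀n₁N₂A₂.
A₂ = πr² = π(1.630×10^-2 m)² = 8.347×10^-4 m².
M = (4π×10⁻⁷)(1450)(674)(8.347×10^-4) = 1.025×10^-3 H.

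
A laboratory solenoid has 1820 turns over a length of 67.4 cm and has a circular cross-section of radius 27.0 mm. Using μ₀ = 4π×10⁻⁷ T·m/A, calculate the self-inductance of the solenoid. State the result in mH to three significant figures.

A = πr² = π(2.700×10^-2 m)² = 2.290×10^-3 m².
For a long solenoid, L = μ₀N²A/ℓ.
L = (4π×10⁻⁷)(1820)²(2.290×10^-3)/(0.674 m) = 1.414×10^-2 H.

L ≈ 14.1 mH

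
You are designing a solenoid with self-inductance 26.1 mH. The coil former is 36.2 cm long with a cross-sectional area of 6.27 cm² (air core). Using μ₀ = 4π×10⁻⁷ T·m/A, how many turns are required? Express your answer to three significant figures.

A = 6.27 cm² = 6.270×10^-4 m².
From L = μ₀N²A/ℓ, N = √(Lℓ / (μ₀A)).
N = √[(2.610×10^-2)(0.362) / ((4π×10⁻⁷)×6.270×10^-4)] = √(1.199×10^7) ≈ 3462.9.

N ≈ 3460 turns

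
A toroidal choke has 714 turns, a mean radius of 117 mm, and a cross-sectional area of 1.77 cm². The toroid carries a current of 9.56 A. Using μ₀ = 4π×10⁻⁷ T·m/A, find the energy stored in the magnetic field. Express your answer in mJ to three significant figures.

L = μ₀N²A/(2πR) = (4π×10⁻⁷)(714)²(1.770×10^-4)/(2π×0.117) = 1.542×10^-4 H.
U = ½LI² = ½(1.542×10^-4)(9.56)² = 7.049×10^-3 J.

U ≈ 7.05 mJ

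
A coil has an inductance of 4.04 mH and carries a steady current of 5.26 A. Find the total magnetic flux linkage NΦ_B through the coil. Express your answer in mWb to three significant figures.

From L = NΦ_B/I, the flux linkage is NΦ_B = LI.
NΦ_B = (4.040×10^-3 H)(5.26 A) = 2.125×10^-2 Wb.

NΦ_B ≈ 21.3 mWb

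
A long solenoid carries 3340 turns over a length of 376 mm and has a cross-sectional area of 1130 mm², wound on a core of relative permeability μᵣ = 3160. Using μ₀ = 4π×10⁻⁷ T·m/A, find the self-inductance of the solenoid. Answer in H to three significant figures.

A = 1130 mm² = 1.130×10^-3 m².
For a long solenoid, L = μ₀μᵣN²A/ℓ.
L = (4π×10⁻⁷)(3160)(3340)²(1.130×10^-3)/(0.376 m) = 133.1 H.

L ≈ 133 H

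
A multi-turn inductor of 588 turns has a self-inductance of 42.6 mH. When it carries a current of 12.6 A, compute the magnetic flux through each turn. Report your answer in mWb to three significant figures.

Φ_B ≈ 0.913 mWb

From L = NΦ_B/I, the flux per turn is Φ_B = LI/N.
Φ_B = (4.260×10^-2 H)(12.6 A)/588 = 9.129×10^-4 Wb.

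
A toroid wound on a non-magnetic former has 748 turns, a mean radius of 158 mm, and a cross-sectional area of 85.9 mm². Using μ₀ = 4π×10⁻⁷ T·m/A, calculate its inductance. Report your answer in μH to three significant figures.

L ≈ 60.8 μH

For a thin toroid, L = μ₀N²A/(2πR).
L = (4π×10⁻⁷)(748)²(8.590×10^-5) / (2π×0.158 m) = 6.084×10^-5 H.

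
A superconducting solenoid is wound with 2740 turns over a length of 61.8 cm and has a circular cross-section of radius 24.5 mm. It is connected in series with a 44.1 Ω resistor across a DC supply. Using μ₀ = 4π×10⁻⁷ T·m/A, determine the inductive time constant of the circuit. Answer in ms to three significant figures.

A = πr² = π(2.450×10^-2 m)² = 1.886×10^-3 m².
L = μ₀N²A/ℓ = (4π×10⁻⁷)(2740)²(1.886×10^-3)/(0.618) = 2.879×10^-2 H.
τ = L/R = (2.879×10^-2)/(44.1) = 6.528×10^-4 s.

τ ≈ 0.653 ms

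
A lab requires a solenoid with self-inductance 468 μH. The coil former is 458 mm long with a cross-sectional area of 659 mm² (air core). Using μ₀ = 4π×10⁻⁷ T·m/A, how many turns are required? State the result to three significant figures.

A = 659 mm² = 6.590×10^-4 m².
From L = μ₀N²A/ℓ, N = √(Lℓ / (μ₀A)).
N = √[(4.680×10^-4)(0.458) / ((4π×10⁻⁷)×6.590×10^-4)] = √(2.588×10^5) ≈ 508.8.

N ≈ 509 turns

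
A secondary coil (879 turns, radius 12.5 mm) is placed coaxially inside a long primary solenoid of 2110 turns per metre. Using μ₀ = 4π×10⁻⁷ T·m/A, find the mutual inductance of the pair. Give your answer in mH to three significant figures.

M ≈ 1.14 mH

The outer solenoid produces a uniform field B₁ = μ₀n₁I₁ across the inner coil,
so the flux linkage is N₂Φ = N₂B₁A₂ = μ₀n₁N₂A₂·I₁, giving M = μ₀n₁N₂A₂.
A₂ = πr² = π(1.250×10^-2 m)² = 4.909×10^-4 m².
M = (4π×10⁻⁷)(2110)(879)(4.909×10^-4) = 1.144×10^-3 H.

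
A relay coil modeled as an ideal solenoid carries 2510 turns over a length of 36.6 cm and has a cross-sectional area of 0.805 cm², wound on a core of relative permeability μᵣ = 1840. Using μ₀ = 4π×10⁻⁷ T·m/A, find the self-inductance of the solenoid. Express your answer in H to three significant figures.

L ≈ 3.20 H

A = 0.805 cm² = 8.050×10^-5 m².
For a long solenoid, L = μ₀μᵣN²A/ℓ.
L = (4π×10⁻⁷)(1840)(2510)²(8.050×10^-5)/(0.366 m) = 3.204 H.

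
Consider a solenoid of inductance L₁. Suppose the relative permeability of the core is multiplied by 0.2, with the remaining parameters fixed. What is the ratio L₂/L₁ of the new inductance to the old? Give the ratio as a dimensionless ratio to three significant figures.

For a solenoid, L ∝ μᵣN²A/ℓ.
L₂/L₁ = (0.2) = 0.200.

L₂/L₁ = 0.200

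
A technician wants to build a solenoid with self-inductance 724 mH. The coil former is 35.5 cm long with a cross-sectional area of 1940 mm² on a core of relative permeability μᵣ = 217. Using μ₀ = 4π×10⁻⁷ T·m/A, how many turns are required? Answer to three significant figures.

A = 1940 mm² = 1.940×10^-3 m².
From L = μ₀μᵣN²A/ℓ, N = √(Lℓ / (μ₀μᵣA)).
N = √[(0.724)(0.355) / ((4π×10⁻⁷)(217)×1.940×10^-3)] = √(4.858×10^5) ≈ 697.0.

N ≈ 697 turns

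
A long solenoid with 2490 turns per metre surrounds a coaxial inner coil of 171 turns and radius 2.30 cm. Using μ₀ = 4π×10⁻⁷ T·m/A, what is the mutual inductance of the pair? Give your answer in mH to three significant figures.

The outer solenoid produces a uniform field B₁ = μ₀n₁I₁ across the inner coil,
so the flux linkage is N₂Φ = N₂B₁A₂ = μ₀n₁N₂A₂·I₁, giving M = μ₀n₁N₂A₂.
A₂ = πr² = π(2.300×10^-2 m)² = 1.662×10^-3 m².
M = (4π×10⁻⁷)(2490)(171)(1.662×10^-3) = 8.892×10^-4 H.

M ≈ 0.889 mH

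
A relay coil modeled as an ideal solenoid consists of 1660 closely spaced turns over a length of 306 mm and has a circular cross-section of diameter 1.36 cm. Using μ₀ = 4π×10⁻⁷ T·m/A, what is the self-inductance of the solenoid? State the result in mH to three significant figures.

A = π(d/2)² = π(6.800×10^-3 m)² = 1.453×10^-4 m².
For a long solenoid, L = μ₀N²A/ℓ.
L = (4π×10⁻⁷)(1660)²(1.453×10^-4)/(0.306 m) = 1.644×10^-3 H.

L ≈ 1.64 mH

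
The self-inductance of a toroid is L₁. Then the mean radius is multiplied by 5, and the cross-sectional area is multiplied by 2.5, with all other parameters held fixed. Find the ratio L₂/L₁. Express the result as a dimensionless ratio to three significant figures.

For a toroid, L ∝ μᵣN²A/R.
L₂/L₁ = (5)^-1 × (2.5) = 0.500.

L₂/L₁ = 0.500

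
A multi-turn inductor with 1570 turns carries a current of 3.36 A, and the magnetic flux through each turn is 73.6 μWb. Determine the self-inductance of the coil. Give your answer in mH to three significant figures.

L ≈ 34.4 mH

Self-inductance is defined by L = NΦ_B/I (flux linkage over current).
L = (1570)(7.360×10^-5 Wb)/(3.36 A) = 3.439×10^-2 H.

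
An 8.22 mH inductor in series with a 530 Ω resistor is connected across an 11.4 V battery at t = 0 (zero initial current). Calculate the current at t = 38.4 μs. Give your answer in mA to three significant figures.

I ≈ 19.7 mA

τ = L/R = 8.220×10^-3/530 = 1.551×10^-5 s; final current I_∞ = ε/R = 11.4/530 = 2.151×10^-2 A.
I(t) = I_∞(1 − e^(−t/τ)) with t/τ = 2.476.
I = (2.151×10^-2)(1 − e^(−2.476)) = 1.970×10^-2 A.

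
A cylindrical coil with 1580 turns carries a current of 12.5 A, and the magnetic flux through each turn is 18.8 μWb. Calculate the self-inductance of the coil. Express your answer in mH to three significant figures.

L ≈ 2.38 mH

Self-inductance is defined by L = NΦ_B/I (flux linkage over current).
L = (1580)(1.880×10^-5 Wb)/(12.5 A) = 2.376×10^-3 H.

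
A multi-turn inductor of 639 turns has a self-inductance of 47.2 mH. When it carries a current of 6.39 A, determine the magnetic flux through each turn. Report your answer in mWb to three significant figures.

From L = NΦ_B/I, the flux per turn is Φ_B = LI/N.
Φ_B = (4.720×10^-2 H)(6.39 A)/639 = 4.720×10^-4 Wb.

Φ_B ≈ 0.472 mWb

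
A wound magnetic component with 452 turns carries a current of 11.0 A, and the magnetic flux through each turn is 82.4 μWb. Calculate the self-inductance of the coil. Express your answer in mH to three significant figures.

Self-inductance is defined by L = NΦ_B/I (flux linkage over current).
L = (452)(8.240×10^-5 Wb)/(11.0 A) = 3.386×10^-3 H.

L ≈ 3.39 mH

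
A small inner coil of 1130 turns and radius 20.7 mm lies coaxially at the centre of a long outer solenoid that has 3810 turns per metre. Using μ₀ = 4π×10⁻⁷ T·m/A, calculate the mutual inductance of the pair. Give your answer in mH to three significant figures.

M ≈ 7.28 mH

The outer solenoid produces a uniform field B₁ = μ₀n₁I₁ across the inner coil,
so the flux linkage is N₂Φ = N₂B₁A₂ = μ₀n₁N₂A₂·I₁, giving M = μ₀n₁N₂A₂.
A₂ = πr² = π(2.070×10^-2 m)² = 1.346×10^-3 m².
M = (4π×10⁻⁷)(3810)(1130)(1.346×10^-3) = 7.283×10^-3 H.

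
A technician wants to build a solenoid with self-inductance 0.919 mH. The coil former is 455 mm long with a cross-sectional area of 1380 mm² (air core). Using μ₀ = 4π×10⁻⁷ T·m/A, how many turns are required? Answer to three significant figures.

A = 1380 mm² = 1.380×10^-3 m².
From L = μ₀N²A/ℓ, N = √(Lℓ / (μ₀A)).
N = √[(9.190×10^-4)(0.455) / ((4π×10⁻⁷)×1.380×10^-3)] = √(2.411×10^5) ≈ 491.0.

N ≈ 491 turns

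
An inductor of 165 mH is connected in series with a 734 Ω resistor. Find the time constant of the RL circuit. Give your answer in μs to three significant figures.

τ ≈ 225 μs

τ = L/R = (0.165 H)/(734 Ω) = 2.248×10^-4 s.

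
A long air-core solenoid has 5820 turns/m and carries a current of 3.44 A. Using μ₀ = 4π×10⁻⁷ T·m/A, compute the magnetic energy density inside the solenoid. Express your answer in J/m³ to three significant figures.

u ≈ 252 J/m³

B = μ₀nI = (4π×10⁻⁷)(5.820×10^3)(3.44) = 2.516×10^-2 T.
u = B²/(2μ₀) = (2.516×10^-2)²/(2×4π×10⁻⁷) = 251.9 J/m³.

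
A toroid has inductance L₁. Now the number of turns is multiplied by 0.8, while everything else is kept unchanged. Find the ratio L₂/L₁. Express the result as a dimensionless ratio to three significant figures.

L₂/L₁ = 0.640

For a toroid, L ∝ μᵣN²A/R.
L₂/L₁ = (0.8)^2 = 0.640.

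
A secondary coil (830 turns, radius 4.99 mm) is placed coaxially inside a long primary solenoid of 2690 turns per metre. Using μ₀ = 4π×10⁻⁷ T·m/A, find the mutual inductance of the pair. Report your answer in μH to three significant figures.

The outer solenoid produces a uniform field B₁ = μ₀n₁I₁ across the inner coil,
so the flux linkage is N₂Φ = N₂B₁A₂ = μ₀n₁N₂A₂·I₁, giving M = μ₀n₁N₂A₂.
A₂ = πr² = π(4.990×10^-3 m)² = 7.823×10^-5 m².
M = (4π×10⁻⁷)(2690)(830)(7.823×10^-5) = 2.1948×10^-4 H.

M ≈ 219 μH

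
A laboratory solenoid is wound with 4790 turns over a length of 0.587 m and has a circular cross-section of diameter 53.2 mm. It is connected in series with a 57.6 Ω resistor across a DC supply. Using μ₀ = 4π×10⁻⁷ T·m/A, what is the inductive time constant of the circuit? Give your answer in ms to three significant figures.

A = π(d/2)² = π(2.660×10^-2 m)² = 2.223×10^-3 m².
L = μ₀N²A/ℓ = (4π×10⁻⁷)(4790)²(2.223×10^-3)/(0.587) = 0.1092 H.
τ = L/R = (0.1092)/(57.6) = 1.896×10^-3 s.

τ ≈ 1.90 ms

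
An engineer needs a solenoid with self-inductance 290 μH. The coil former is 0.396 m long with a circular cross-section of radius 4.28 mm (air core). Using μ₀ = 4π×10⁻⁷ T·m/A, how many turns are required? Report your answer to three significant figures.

A = πr² = π(4.280×10^-3 m)² = 5.7549×10^-5 m².
From L = μ₀N²A/ℓ, N = √(Lℓ / (μ₀A)).
N = √[(2.900×10^-4)(0.396) / ((4π×10⁻⁷)×5.7549×10^-5)] = √(1.588×10^6) ≈ 1260.2.

N ≈ 1260 turns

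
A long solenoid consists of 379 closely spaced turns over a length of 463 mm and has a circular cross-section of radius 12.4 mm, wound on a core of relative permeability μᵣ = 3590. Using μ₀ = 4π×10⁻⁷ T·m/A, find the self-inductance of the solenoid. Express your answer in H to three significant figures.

A = πr² = π(1.240×10^-2 m)² = 4.831×10^-4 m².
For a long solenoid, L = μ₀μᵣN²A/ℓ.
L = (4π×10⁻⁷)(3590)(379)²(4.831×10^-4)/(0.463 m) = 0.6761 H.

L ≈ 0.676 H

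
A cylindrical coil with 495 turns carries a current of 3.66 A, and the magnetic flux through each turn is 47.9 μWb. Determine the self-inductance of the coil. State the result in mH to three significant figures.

L ≈ 6.48 mH

Self-inductance is defined by L = NΦ_B/I (flux linkage over current).
L = (495)(4.790×10^-5 Wb)/(3.66 A) = 6.478×10^-3 H.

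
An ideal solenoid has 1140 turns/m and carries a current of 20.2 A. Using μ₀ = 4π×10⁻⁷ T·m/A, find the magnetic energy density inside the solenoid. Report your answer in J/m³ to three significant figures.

B = μ₀nI = (4π×10⁻⁷)(1.140×10^3)(20.2) = 2.894×10^-2 T.
u = B²/(2μ₀) = (2.894×10^-2)²/(2×4π×10⁻⁷) = 333.2 J/m³.

u ≈ 333 J/m³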